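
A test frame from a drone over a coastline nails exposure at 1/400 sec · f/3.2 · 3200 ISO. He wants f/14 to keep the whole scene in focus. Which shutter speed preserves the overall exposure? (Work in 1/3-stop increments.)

Aperture: f/3.2 → f/3.5 → f/4 → f/4.5 → f/5 → f/5.6 → f/6.3 → f/7.1 → f/8 → f/9 → f/10 → f/11 → f/13 → f/14 — 4 1/3 stops stopped down (darker).
Need 4 1/3 stops brighter from the shutter speed: 1/400 → 1/320 → 1/250 → 1/200 → 1/160 → 1/125 → 1/100 → 1/80 → 1/60 → 1/50 → 1/40 → 1/30 → 1/25 → 1/20.

1/20s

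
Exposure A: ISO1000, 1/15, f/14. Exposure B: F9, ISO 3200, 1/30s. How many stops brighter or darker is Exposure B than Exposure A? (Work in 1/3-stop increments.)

Aperture: f/14 → f/13 → f/11 → f/10 → f/9 — 1 1/3 stops wider (brighter).
Shutter speed: 1/15 → 1/20 → 1/25 → 1/30 — 1 stop faster (darker).
ISO: 1000 → 1250 → 1600 → 2000 → 2500 → 3200 — 1 2/3 stops higher (brighter).
Net: +1 1/3 −1 +1 2/3 = +2 stops.

2 stops brighter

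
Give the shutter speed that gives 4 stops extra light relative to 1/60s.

Shutter speed: 1/60 → 1/30 → 1/15 → 1/8 → 1/4 — 4 stops slower (brighter).

1/4s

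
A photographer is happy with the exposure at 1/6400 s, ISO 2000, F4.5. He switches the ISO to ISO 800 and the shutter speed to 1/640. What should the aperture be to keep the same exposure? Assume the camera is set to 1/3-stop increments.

ISO: 2000 → 1600 → 1250 → 1000 → 800 — 1 1/3 stops lower (darker).
Shutter speed: 1/6400 → 1/5000 → 1/4000 → 1/3200 → 1/2500 → 1/2000 → 1/1600 → 1/1250 → 1/1000 → 1/800 → 1/640 — 3 1/3 stops slower (brighter).
Net change so far: 2 stops brighter. Offset with the aperture: f/4.5 → f/5 → f/5.6 → f/6.3 → f/7.1 → f/8 → f/9.

f/9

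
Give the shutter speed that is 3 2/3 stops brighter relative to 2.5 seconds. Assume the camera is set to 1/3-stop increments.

Shutter speed: 2.5 → 3.2 → 4 → 5 → 6 → 8 → 10 → 13 → 15 → 20 → 25 → 30 — 3 2/3 stops slower (brighter).

30 s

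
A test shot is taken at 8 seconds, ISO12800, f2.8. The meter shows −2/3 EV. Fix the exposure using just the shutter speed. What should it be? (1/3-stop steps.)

Underexposed by 2/3 stop → need 2/3 stop brighter.
Shutter speed: 8 → 10 → 13.

13 s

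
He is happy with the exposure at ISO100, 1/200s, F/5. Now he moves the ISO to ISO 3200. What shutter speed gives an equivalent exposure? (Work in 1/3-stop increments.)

ISO: 100 → 125 → 160 → 200 → 250 → 320 → 400 → 500 → 640 → 800 → 1000 → 1250 → 1600 → 2000 → 2500 → 3200 — 5 stops raised (brighter).
Need 5 stops darker from the shutter speed: 1/200 → 1/250 → 1/320 → 1/400 → 1/500 → 1/640 → 1/800 → 1/1000 → 1/1250 → 1/1600 → 1/2000 → 1/2500 → 1/3200 → 1/4000 → 1/5000 → 1/6400.

1/6400s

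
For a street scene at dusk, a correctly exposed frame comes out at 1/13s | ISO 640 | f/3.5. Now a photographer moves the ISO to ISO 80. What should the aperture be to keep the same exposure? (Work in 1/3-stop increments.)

ISO: 640 → 500 → 400 → 320 → 250 → 200 → 160 → 125 → 100 → 80 — 3 stops dropped (darker).
Need 3 stops brighter from the aperture: f/3.5 → f/3.2 → f/2.8 → f/2.5 → f/2.2 → f/2 → f/1.8 → f/1.6 → f/1.4 → f/1.2.

f/1.2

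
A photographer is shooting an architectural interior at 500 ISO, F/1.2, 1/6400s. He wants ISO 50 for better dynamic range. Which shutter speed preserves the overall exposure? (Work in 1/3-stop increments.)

1/640s

ISO: 500 → 400 → 320 → 250 → 200 → 160 → 125 → 100 → 80 → 64 → 50 — 3 1/3 stops lower (darker).
Need 3 1/3 stops brighter from the shutter speed: 1/6400 → 1/5000 → 1/4000 → 1/3200 → 1/2500 → 1/2000 → 1/1600 → 1/1250 → 1/1000 → 1/800 → 1/640.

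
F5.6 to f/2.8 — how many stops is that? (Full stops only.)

f/5.6 → f/4 → f/2.8 — count the steps: 2 stops.

2 stops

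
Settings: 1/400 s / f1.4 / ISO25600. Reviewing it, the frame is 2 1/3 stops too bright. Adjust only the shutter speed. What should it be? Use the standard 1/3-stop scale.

1/2000s

Overexposed by 2 1/3 stops → need 2 1/3 stops darker.
Shutter speed: 1/400 → 1/500 → 1/640 → 1/800 → 1/1000 → 1/1250 → 1/1600 → 1/2000.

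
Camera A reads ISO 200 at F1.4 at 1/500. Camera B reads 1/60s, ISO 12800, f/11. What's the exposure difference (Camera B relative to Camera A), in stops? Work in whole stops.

3 stops brighter

Aperture: f/1.4 → f/2 → f/2.8 → f/4 → f/5.6 → f/8 → f/11 — 6 stops stopped down (darker).
Shutter speed: 1/500 → 1/250 → 1/125 → 1/60 — 3 stops longer (brighter).
ISO: 200 → 400 → 800 → 1600 → 3200 → 6400 → 12800 — 6 stops higher (brighter).
Net: −6 +3 +6 = +3 stops.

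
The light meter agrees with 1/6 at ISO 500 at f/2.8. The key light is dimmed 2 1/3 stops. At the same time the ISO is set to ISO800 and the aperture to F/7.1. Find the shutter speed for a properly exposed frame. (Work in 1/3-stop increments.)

Scene light: 2 1/3 stops darker.
ISO: 500 → 640 → 800 — 2/3 stop higher (brighter).
Aperture: f/2.8 → f/3.2 → f/3.5 → f/4 → f/4.5 → f/5 → f/5.6 → f/6.3 → f/7.1 — 2 2/3 stops stopped down (darker).
Net so far: 4 1/3 stops darker. Shutter speed: 1/6 → 1/5 → 1/4 → 0.3 → 0.4 → 0.5 → 0.6 → 0.8 → 1 → 1.3 → 1.6 → 2 → 2.5 → 3.2.

3.2 s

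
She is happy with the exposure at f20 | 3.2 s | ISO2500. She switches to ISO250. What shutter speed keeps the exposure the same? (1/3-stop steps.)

30 s

ISO: 2500 → 2000 → 1600 → 1250 → 1000 → 800 → 640 → 500 → 400 → 320 → 250 — 3 1/3 stops lower (darker).
Need 3 1/3 stops brighter from the shutter speed: 3.2 → 4 → 5 → 6 → 8 → 10 → 13 → 15 → 20 → 25 → 30.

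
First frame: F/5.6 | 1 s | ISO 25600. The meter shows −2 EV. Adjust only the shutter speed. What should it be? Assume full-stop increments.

4 s

Underexposed by 2 stops → need 2 stops brighter.
Shutter speed: 1 → 2 → 4.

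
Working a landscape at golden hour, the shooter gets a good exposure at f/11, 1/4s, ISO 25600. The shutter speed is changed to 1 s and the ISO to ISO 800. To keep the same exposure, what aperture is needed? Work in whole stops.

Shutter speed: 1/4 → 1/2 → 1 — 2 stops slower (brighter).
ISO: 25600 → 12800 → 6400 → 3200 → 1600 → 800 — 5 stops dropped (darker).
Net change so far: 3 stops darker. Offset with the aperture: f/11 → f/8 → f/5.6 → f/4.

f/4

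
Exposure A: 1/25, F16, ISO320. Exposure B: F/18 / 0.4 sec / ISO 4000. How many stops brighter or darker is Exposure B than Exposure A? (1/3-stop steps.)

6 2/3 stops brighter

Aperture: f/16 → f/18 — 1/3 stop smaller aperture (darker).
Shutter speed: 1/25 → 1/20 → 1/15 → 1/13 → 1/10 → 1/8 → 1/6 → 1/5 → 1/4 → 0.3 → 0.4 — 3 1/3 stops slower (brighter).
ISO: 320 → 400 → 500 → 640 → 800 → 1000 → 1250 → 1600 → 2000 → 2500 → 3200 → 4000 — 3 2/3 stops raised (brighter).
Net: −1/3 +3 1/3 +3 2/3 = +6 2/3 stops.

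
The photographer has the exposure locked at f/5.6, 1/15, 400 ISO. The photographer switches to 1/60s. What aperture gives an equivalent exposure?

f/2.8

Shutter speed: 1/15 → 1/30 → 1/60 — 2 stops faster (darker).
Need 2 stops brighter from the aperture: f/5.6 → f/4 → f/2.8.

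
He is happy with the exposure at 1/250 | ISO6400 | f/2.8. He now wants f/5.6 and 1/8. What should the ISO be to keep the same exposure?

ISO 800

Aperture: f/2.8 → f/4 → f/5.6 — 2 stops smaller aperture (darker).
Shutter speed: 1/250 → 1/125 → 1/60 → 1/30 → 1/15 → 1/8 — 5 stops longer (brighter).
Net change so far: 3 stops brighter. Offset with the ISO: 6400 → 3200 → 1600 → 800.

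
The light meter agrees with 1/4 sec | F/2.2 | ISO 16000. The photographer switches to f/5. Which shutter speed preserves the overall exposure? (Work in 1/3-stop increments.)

1.3 s

Aperture: f/2.2 → f/2.5 → f/2.8 → f/3.2 → f/3.5 → f/4 → f/4.5 → f/5 — 2 1/3 stops narrower (darker).
Need 2 1/3 stops brighter from the shutter speed: 1/4 → 0.3 → 0.4 → 0.5 → 0.6 → 0.8 → 1 → 1.3.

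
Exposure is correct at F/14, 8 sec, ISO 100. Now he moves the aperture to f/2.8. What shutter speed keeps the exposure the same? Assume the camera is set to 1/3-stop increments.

0.3 s

Aperture: f/14 → f/13 → f/11 → f/10 → f/9 → f/8 → f/7.1 → f/6.3 → f/5.6 → f/5 → f/4.5 → f/4 → f/3.5 → f/3.2 → f/2.8 — 4 2/3 stops wider (brighter).
Need 4 2/3 stops darker from the shutter speed: 8 → 6 → 5 → 4 → 3.2 → 2.5 → 2 → 1.6 → 1.3 → 1 → 0.8 → 0.6 → 0.5 → 0.4 → 0.3.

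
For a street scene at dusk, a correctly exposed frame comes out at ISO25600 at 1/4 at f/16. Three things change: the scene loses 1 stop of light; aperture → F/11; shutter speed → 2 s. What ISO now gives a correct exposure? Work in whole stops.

ISO 3200

Scene light: 1 stop darker.
Aperture: f/16 → f/11 — 1 stop larger aperture (brighter).
Shutter speed: 1/4 → 1/2 → 1 → 2 — 3 stops slower (brighter).
Net so far: 3 stops brighter. ISO: 25600 → 12800 → 6400 → 3200.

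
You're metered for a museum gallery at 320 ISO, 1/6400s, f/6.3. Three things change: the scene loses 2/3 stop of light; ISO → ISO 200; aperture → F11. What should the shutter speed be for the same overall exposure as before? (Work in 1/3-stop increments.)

Scene light: 2/3 stop darker.
ISO: 320 → 250 → 200 — 2/3 stop dropped (darker).
Aperture: f/6.3 → f/7.1 → f/8 → f/9 → f/10 → f/11 — 1 2/3 stops narrower (darker).
Net so far: 3 stops darker. Shutter speed: 1/6400 → 1/5000 → 1/4000 → 1/3200 → 1/2500 → 1/2000 → 1/1600 → 1/1250 → 1/1000 → 1/800.

1/800s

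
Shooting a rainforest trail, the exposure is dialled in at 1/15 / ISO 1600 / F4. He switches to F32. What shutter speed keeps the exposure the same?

Aperture: f/4 → f/5.6 → f/8 → f/11 → f/16 → f/22 → f/32 — 6 stops narrower (darker).
Need 6 stops brighter from the shutter speed: 1/15 → 1/8 → 1/4 → 1/2 → 1 → 2 → 4.

4 s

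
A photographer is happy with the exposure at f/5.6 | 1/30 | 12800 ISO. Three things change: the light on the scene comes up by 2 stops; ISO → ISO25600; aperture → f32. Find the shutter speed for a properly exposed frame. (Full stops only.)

Scene light: 2 stops brighter.
ISO: 12800 → 25600 — 1 stop higher (brighter).
Aperture: f/5.6 → f/8 → f/11 → f/16 → f/22 → f/32 — 5 stops smaller aperture (darker).
Net so far: 2 stops darker. Shutter speed: 1/30 → 1/15 → 1/8.

1/8s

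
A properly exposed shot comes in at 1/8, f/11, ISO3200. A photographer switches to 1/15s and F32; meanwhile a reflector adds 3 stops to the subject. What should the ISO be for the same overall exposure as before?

Scene light: 3 stops brighter.
Shutter speed: 1/8 → 1/15 — 1 stop shorter (darker).
Aperture: f/11 → f/16 → f/22 → f/32 — 3 stops narrower (darker).
Net so far: 1 stop darker. ISO: 3200 → 6400.

ISO 6400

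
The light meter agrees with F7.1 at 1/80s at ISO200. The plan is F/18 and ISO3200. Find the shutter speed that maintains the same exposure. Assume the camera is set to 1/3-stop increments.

Aperture: f/7.1 → f/8 → f/9 → f/10 → f/11 → f/13 → f/14 → f/16 → f/18 — 2 2/3 stops stopped down (darker).
ISO: 200 → 250 → 320 → 400 → 500 → 640 → 800 → 1000 → 1250 → 1600 → 2000 → 2500 → 3200 — 4 stops raised (brighter).
Net change so far: 1 1/3 stops brighter. Offset with the shutter speed: 1/80 → 1/100 → 1/125 → 1/160 → 1/200.

1/200s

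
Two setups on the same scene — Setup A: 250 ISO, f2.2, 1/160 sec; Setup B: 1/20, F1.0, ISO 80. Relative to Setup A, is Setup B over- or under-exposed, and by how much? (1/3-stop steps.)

Aperture: f/2.2 → f/2 → f/1.8 → f/1.6 → f/1.4 → f/1.2 → f/1.1 → f/1.0 — 2 1/3 stops larger aperture (brighter).
Shutter speed: 1/160 → 1/125 → 1/100 → 1/80 → 1/60 → 1/50 → 1/40 → 1/30 → 1/25 → 1/20 — 3 stops longer (brighter).
ISO: 250 → 200 → 160 → 125 → 100 → 80 — 1 2/3 stops dropped (darker).
Net: +2 1/3 +3 −1 2/3 = +3 2/3 stops.

3 2/3 stops brighter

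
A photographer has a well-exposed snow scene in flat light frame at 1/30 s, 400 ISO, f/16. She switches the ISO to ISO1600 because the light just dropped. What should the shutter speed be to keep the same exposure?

1/125s

ISO: 400 → 800 → 1600 — 2 stops higher (brighter).
Need 2 stops darker from the shutter speed: 1/30 → 1/60 → 1/125.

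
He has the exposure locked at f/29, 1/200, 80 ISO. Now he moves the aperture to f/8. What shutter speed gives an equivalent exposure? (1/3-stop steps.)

Aperture: f/29 → f/25 → f/22 → f/20 → f/18 → f/16 → f/14 → f/13 → f/11 → f/10 → f/9 → f/8 — 3 2/3 stops wider (brighter).
Need 3 2/3 stops darker from the shutter speed: 1/200 → 1/250 → 1/320 → 1/400 → 1/500 → 1/640 → 1/800 → 1/1000 → 1/1250 → 1/1600 → 1/2000 → 1/2500.

1/2500s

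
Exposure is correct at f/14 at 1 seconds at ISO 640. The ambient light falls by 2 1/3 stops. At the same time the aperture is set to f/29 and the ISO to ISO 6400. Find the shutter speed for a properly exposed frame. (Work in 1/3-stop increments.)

2 s

Scene light: 2 1/3 stops darker.
Aperture: f/14 → f/16 → f/18 → f/20 → f/22 → f/25 → f/29 — 2 stops smaller aperture (darker).
ISO: 640 → 800 → 1000 → 1250 → 1600 → 2000 → 2500 → 3200 → 4000 → 5000 → 6400 — 3 1/3 stops raised (brighter).
Net so far: 1 stop darker. Shutter speed: 1 → 1.3 → 1.6 → 2.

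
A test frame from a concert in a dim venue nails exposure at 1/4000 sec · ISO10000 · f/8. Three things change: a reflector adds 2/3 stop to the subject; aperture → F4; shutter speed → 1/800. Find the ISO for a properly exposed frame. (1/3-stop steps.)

ISO 320

Scene light: 2/3 stop brighter.
Aperture: f/8 → f/7.1 → f/6.3 → f/5.6 → f/5 → f/4.5 → f/4 — 2 stops opened up (brighter).
Shutter speed: 1/4000 → 1/3200 → 1/2500 → 1/2000 → 1/1600 → 1/1250 → 1/1000 → 1/800 — 2 1/3 stops slower (brighter).
Net so far: 5 stops brighter. ISO: 10000 → 8000 → 6400 → 5000 → 4000 → 3200 → 2500 → 2000 → 1600 → 1250 → 1000 → 800 → 640 → 500 → 400 → 320.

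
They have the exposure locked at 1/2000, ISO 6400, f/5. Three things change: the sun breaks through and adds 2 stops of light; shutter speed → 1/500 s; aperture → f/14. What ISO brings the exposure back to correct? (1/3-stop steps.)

ISO 3200

Scene light: 2 stops brighter.
Shutter speed: 1/2000 → 1/1600 → 1/1250 → 1/1000 → 1/800 → 1/640 → 1/500 — 2 stops slower (brighter).
Aperture: f/5 → f/5.6 → f/6.3 → f/7.1 → f/8 → f/9 → f/10 → f/11 → f/13 → f/14 — 3 stops narrower (darker).
Net so far: 1 stop brighter. ISO: 6400 → 5000 → 4000 → 3200.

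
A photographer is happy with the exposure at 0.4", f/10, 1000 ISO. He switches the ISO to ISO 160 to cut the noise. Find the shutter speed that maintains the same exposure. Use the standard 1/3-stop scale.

ISO: 1000 → 800 → 640 → 500 → 400 → 320 → 250 → 200 → 160 — 2 2/3 stops lower (darker).
Need 2 2/3 stops brighter from the shutter speed: 0.4 → 0.5 → 0.6 → 0.8 → 1 → 1.3 → 1.6 → 2 → 2.5.

2.5 s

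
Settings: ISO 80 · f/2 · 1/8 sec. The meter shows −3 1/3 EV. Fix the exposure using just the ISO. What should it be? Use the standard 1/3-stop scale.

Underexposed by 3 1/3 stops → need 3 1/3 stops brighter.
ISO: 80 → 100 → 125 → 160 → 200 → 250 → 320 → 400 → 500 → 640 → 800.

ISO 800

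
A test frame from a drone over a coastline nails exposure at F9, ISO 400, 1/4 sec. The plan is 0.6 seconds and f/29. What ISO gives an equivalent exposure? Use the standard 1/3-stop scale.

ISO 1600

Shutter speed: 1/4 → 0.3 → 0.4 → 0.5 → 0.6 — 1 1/3 stops slower (brighter).
Aperture: f/9 → f/10 → f/11 → f/13 → f/14 → f/16 → f/18 → f/20 → f/22 → f/25 → f/29 — 3 1/3 stops stopped down (darker).
Net change so far: 2 stops darker. Offset with the ISO: 400 → 500 → 640 → 800 → 1000 → 1250 → 1600.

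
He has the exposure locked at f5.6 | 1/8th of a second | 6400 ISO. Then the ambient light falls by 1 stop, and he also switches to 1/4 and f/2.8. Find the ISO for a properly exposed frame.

Scene light: 1 stop darker.
Shutter speed: 1/8 → 1/4 — 1 stop slower (brighter).
Aperture: f/5.6 → f/4 → f/2.8 — 2 stops wider (brighter).
Net so far: 2 stops brighter. ISO: 6400 → 3200 → 1600.

ISO 1600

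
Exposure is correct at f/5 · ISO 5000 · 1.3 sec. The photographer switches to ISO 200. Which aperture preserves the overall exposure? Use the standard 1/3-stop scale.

ISO: 5000 → 4000 → 3200 → 2500 → 2000 → 1600 → 1250 → 1000 → 800 → 640 → 500 → 400 → 320 → 250 → 200 — 4 2/3 stops dropped (darker).
Need 4 2/3 stops brighter from the aperture: f/5 → f/4.5 → f/4 → f/3.5 → f/3.2 → f/2.8 → f/2.5 → f/2.2 → f/2 → f/1.8 → f/1.6 → f/1.4 → f/1.2 → f/1.1 → f/1.0.

f/1.0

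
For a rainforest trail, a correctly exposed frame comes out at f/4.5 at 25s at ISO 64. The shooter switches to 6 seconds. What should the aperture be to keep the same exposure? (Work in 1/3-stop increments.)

f/2.2

Shutter speed: 25 → 20 → 15 → 13 → 10 → 8 → 6 — 2 stops faster (darker).
Need 2 stops brighter from the aperture: f/4.5 → f/4 → f/3.5 → f/3.2 → f/2.8 → f/2.5 → f/2.2.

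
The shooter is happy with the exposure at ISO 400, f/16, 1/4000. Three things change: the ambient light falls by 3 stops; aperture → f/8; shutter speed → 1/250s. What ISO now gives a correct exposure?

Scene light: 3 stops darker.
Aperture: f/16 → f/11 → f/8 — 2 stops opened up (brighter).
Shutter speed: 1/4000 → 1/2000 → 1/1000 → 1/500 → 1/250 — 4 stops longer (brighter).
Net so far: 3 stops brighter. ISO: 400 → 200 → 100 → 50.

ISO 50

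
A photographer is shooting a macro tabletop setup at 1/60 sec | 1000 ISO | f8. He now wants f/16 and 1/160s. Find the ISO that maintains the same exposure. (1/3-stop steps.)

Aperture: f/8 → f/9 → f/10 → f/11 → f/13 → f/14 → f/16 — 2 stops smaller aperture (darker).
Shutter speed: 1/60 → 1/80 → 1/100 → 1/125 → 1/160 — 1 1/3 stops shorter (darker).
Net change so far: 3 1/3 stops darker. Offset with the ISO: 1000 → 1250 → 1600 → 2000 → 2500 → 3200 → 4000 → 5000 → 6400 → 8000 → 10000.

ISO 10000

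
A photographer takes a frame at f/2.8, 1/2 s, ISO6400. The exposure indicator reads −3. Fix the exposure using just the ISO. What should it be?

ISO 51200

Underexposed by 3 stops → need 3 stops brighter.
ISO: 6400 → 12800 → 25600 → 51200.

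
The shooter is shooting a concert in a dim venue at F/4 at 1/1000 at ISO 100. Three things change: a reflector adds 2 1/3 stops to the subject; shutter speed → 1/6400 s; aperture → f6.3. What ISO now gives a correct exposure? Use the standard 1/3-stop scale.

ISO 320

Scene light: 2 1/3 stops brighter.
Shutter speed: 1/1000 → 1/1250 → 1/1600 → 1/2000 → 1/2500 → 1/3200 → 1/4000 → 1/5000 → 1/6400 — 2 2/3 stops shorter (darker).
Aperture: f/4 → f/4.5 → f/5 → f/5.6 → f/6.3 — 1 1/3 stops smaller aperture (darker).
Net so far: 1 2/3 stops darker. ISO: 100 → 125 → 160 → 200 → 250 → 320.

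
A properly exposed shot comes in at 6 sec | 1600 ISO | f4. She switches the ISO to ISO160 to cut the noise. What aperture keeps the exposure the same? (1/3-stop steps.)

ISO: 1600 → 1250 → 1000 → 800 → 640 → 500 → 400 → 320 → 250 → 200 → 160 — 3 1/3 stops lower (darker).
Need 3 1/3 stops brighter from the aperture: f/4 → f/3.5 → f/3.2 → f/2.8 → f/2.5 → f/2.2 → f/2 → f/1.8 → f/1.6 → f/1.4 → f/1.2.

f/1.2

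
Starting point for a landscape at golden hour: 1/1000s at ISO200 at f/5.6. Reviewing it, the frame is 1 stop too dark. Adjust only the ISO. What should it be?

Underexposed by 1 stop → need 1 stop brighter.
ISO: 200 → 400.

ISO 400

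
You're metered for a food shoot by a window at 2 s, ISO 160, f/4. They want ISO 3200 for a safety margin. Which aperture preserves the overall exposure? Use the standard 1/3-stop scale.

ISO: 160 → 200 → 250 → 320 → 400 → 500 → 640 → 800 → 1000 → 1250 → 1600 → 2000 → 2500 → 3200 — 4 1/3 stops raised (brighter).
Need 4 1/3 stops darker from the aperture: f/4 → f/4.5 → f/5 → f/5.6 → f/6.3 → f/7.1 → f/8 → f/9 → f/10 → f/11 → f/13 → f/14 → f/16 → f/18.

f/18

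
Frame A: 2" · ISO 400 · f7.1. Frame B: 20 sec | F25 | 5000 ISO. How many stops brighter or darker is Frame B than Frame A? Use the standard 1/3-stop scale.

3 1/3 stops brighter

Aperture: f/7.1 → f/8 → f/9 → f/10 → f/11 → f/13 → f/14 → f/16 → f/18 → f/20 → f/22 → f/25 — 3 2/3 stops stopped down (darker).
Shutter speed: 2 → 2.5 → 3.2 → 4 → 5 → 6 → 8 → 10 → 13 → 15 → 20 — 3 1/3 stops slower (brighter).
ISO: 400 → 500 → 640 → 800 → 1000 → 1250 → 1600 → 2000 → 2500 → 3200 → 4000 → 5000 — 3 2/3 stops raised (brighter).
Net: −3 2/3 +3 1/3 +3 2/3 = +3 1/3 stops.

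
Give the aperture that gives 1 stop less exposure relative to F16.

Aperture: f/16 → f/22 — 1 stop smaller aperture (darker).

f/22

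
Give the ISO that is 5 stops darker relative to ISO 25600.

ISO 800

ISO: 25600 → 12800 → 6400 → 3200 → 1600 → 800 — 5 stops dropped (darker).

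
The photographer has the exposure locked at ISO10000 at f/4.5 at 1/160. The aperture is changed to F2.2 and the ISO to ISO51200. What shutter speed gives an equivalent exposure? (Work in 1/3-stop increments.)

1/3200s

Aperture: f/4.5 → f/4 → f/3.5 → f/3.2 → f/2.8 → f/2.5 → f/2.2 — 2 stops wider (brighter).
ISO: 10000 → 12800 → 16000 → 20000 → 25600 → 32000 → 40000 → 51200 — 2 1/3 stops raised (brighter).
Net change so far: 4 1/3 stops brighter. Offset with the shutter speed: 1/160 → 1/200 → 1/250 → 1/320 → 1/400 → 1/500 → 1/640 → 1/800 → 1/1000 → 1/1250 → 1/1600 → 1/2000 → 1/2500 → 1/3200.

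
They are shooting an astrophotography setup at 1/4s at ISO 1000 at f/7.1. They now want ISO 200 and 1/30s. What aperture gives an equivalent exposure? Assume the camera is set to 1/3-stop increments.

f/1.1

ISO: 1000 → 800 → 640 → 500 → 400 → 320 → 250 → 200 — 2 1/3 stops dropped (darker).
Shutter speed: 1/4 → 1/5 → 1/6 → 1/8 → 1/10 → 1/13 → 1/15 → 1/20 → 1/25 → 1/30 — 3 stops faster (darker).
Net change so far: 5 1/3 stops darker. Offset with the aperture: f/7.1 → f/6.3 → f/5.6 → f/5 → f/4.5 → f/4 → f/3.5 → f/3.2 → f/2.8 → f/2.5 → f/2.2 → f/2 → f/1.8 → f/1.6 → f/1.4 → f/1.2 → f/1.1.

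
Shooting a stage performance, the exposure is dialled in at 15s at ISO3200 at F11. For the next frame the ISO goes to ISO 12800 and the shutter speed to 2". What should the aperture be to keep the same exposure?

ISO: 3200 → 6400 → 12800 — 2 stops raised (brighter).
Shutter speed: 15 → 8 → 4 → 2 — 3 stops faster (darker).
Net change so far: 1 stop darker. Offset with the aperture: f/11 → f/8.

f/8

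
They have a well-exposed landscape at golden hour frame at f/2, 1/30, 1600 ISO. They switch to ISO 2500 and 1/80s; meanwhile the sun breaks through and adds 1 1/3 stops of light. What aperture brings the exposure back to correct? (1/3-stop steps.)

Scene light: 1 1/3 stops brighter.
ISO: 1600 → 2000 → 2500 — 2/3 stop higher (brighter).
Shutter speed: 1/30 → 1/40 → 1/50 → 1/60 → 1/80 — 1 1/3 stops faster (darker).
Net so far: 2/3 stop brighter. Aperture: f/2 → f/2.2 → f/2.5.

f/2.5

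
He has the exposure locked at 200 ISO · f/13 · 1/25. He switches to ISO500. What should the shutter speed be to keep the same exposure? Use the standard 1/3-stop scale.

ISO: 200 → 250 → 320 → 400 → 500 — 1 1/3 stops higher (brighter).
Need 1 1/3 stops darker from the shutter speed: 1/25 → 1/30 → 1/40 → 1/50 → 1/60.

1/60s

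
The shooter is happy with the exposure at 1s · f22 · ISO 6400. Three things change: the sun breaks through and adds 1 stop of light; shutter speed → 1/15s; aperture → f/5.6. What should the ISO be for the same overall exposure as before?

ISO 3200

Scene light: 1 stop brighter.
Shutter speed: 1 → 1/2 → 1/4 → 1/8 → 1/15 — 4 stops shorter (darker).
Aperture: f/22 → f/16 → f/11 → f/8 → f/5.6 — 4 stops opened up (brighter).
Net so far: 1 stop brighter. ISO: 6400 → 3200.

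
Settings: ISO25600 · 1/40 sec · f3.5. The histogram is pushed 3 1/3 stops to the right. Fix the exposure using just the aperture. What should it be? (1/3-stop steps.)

Overexposed by 3 1/3 stops → need 3 1/3 stops darker.
Aperture: f/3.5 → f/4 → f/4.5 → f/5 → f/5.6 → f/6.3 → f/7.1 → f/8 → f/9 → f/10 → f/11.

f/11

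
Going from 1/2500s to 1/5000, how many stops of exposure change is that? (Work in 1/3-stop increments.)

1/2500 → 1/3200 → 1/4000 → 1/5000 — count the steps: 3 third-stops = 1 stop.

1 stop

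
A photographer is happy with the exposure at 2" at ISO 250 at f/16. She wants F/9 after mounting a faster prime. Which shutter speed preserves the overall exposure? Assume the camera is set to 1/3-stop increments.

Aperture: f/16 → f/14 → f/13 → f/11 → f/10 → f/9 — 1 2/3 stops larger aperture (brighter).
Need 1 2/3 stops darker from the shutter speed: 2 → 1.6 → 1.3 → 1 → 0.8 → 0.6.

0.6 s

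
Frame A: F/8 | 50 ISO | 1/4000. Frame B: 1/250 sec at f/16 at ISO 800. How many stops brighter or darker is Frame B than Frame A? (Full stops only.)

6 stops brighter

Aperture: f/8 → f/11 → f/16 — 2 stops stopped down (darker).
Shutter speed: 1/4000 → 1/2000 → 1/1000 → 1/500 → 1/250 — 4 stops slower (brighter).
ISO: 50 → 100 → 200 → 400 → 800 — 4 stops higher (brighter).
Net: −2 +4 +4 = +6 stops.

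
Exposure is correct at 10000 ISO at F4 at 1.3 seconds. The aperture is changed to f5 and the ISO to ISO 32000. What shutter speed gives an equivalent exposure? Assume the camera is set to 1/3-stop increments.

0.6 s

Aperture: f/4 → f/4.5 → f/5 — 2/3 stop narrower (darker).
ISO: 10000 → 12800 → 16000 → 20000 → 25600 → 32000 — 1 2/3 stops raised (brighter).
Net change so far: 1 stop brighter. Offset with the shutter speed: 1.3 → 1 → 0.8 → 0.6.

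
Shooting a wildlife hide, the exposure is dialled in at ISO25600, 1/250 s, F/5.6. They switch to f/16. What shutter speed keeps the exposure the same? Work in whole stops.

Aperture: f/5.6 → f/8 → f/11 → f/16 — 3 stops stopped down (darker).
Need 3 stops brighter from the shutter speed: 1/250 → 1/125 → 1/60 → 1/30.

1/30s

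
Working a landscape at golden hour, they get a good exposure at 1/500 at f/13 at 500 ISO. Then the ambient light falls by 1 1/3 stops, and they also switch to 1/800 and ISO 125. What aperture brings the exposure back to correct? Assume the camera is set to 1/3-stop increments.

Scene light: 1 1/3 stops darker.
Shutter speed: 1/500 → 1/640 → 1/800 — 2/3 stop faster (darker).
ISO: 500 → 400 → 320 → 250 → 200 → 160 → 125 — 2 stops dropped (darker).
Net so far: 4 stops darker. Aperture: f/13 → f/11 → f/10 → f/9 → f/8 → f/7.1 → f/6.3 → f/5.6 → f/5 → f/4.5 → f/4 → f/3.5 → f/3.2.

f/3.2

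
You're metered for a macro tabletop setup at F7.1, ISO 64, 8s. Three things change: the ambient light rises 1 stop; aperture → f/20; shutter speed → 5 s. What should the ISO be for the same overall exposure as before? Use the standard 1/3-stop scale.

Scene light: 1 stop brighter.
Aperture: f/7.1 → f/8 → f/9 → f/10 → f/11 → f/13 → f/14 → f/16 → f/18 → f/20 — 3 stops stopped down (darker).
Shutter speed: 8 → 6 → 5 — 2/3 stop shorter (darker).
Net so far: 2 2/3 stops darker. ISO: 64 → 80 → 100 → 125 → 160 → 200 → 250 → 320 → 400.

ISO 400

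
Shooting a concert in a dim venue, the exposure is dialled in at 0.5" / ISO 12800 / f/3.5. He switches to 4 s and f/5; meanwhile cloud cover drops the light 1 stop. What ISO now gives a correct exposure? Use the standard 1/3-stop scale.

Scene light: 1 stop darker.
Shutter speed: 0.5 → 0.6 → 0.8 → 1 → 1.3 → 1.6 → 2 → 2.5 → 3.2 → 4 — 3 stops slower (brighter).
Aperture: f/3.5 → f/4 → f/4.5 → f/5 — 1 stop stopped down (darker).
Net so far: 1 stop brighter. ISO: 12800 → 10000 → 8000 → 6400.

ISO 6400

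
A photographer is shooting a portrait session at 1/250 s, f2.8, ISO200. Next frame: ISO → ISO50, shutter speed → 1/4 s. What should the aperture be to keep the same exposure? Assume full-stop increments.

f/11

ISO: 200 → 100 → 50 — 2 stops lower (darker).
Shutter speed: 1/250 → 1/125 → 1/60 → 1/30 → 1/15 → 1/8 → 1/4 — 6 stops longer (brighter).
Net change so far: 4 stops brighter. Offset with the aperture: f/2.8 → f/4 → f/5.6 → f/8 → f/11.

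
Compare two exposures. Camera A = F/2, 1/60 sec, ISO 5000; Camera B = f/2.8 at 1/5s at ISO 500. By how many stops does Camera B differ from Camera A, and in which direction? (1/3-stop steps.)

2/3 stop darker

Aperture: f/2 → f/2.2 → f/2.5 → f/2.8 — 1 stop smaller aperture (darker).
Shutter speed: 1/60 → 1/50 → 1/40 → 1/30 → 1/25 → 1/20 → 1/15 → 1/13 → 1/10 → 1/8 → 1/6 → 1/5 — 3 2/3 stops slower (brighter).
ISO: 5000 → 4000 → 3200 → 2500 → 2000 → 1600 → 1250 → 1000 → 800 → 640 → 500 — 3 1/3 stops dropped (darker).
Net: −1 +3 2/3 −3 1/3 = −2/3 stops.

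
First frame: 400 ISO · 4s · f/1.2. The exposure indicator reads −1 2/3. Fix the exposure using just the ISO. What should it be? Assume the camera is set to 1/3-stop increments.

Underexposed by 1 2/3 stops → need 1 2/3 stops brighter.
ISO: 400 → 500 → 640 → 800 → 1000 → 1250.

ISO 1250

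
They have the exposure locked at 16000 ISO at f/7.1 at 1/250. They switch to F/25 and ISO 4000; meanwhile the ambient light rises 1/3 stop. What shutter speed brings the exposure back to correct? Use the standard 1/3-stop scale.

Scene light: 1/3 stop brighter.
Aperture: f/7.1 → f/8 → f/9 → f/10 → f/11 → f/13 → f/14 → f/16 → f/18 → f/20 → f/22 → f/25 — 3 2/3 stops stopped down (darker).
ISO: 16000 → 12800 → 10000 → 8000 → 6400 → 5000 → 4000 — 2 stops dropped (darker).
Net so far: 5 1/3 stops darker. Shutter speed: 1/250 → 1/200 → 1/160 → 1/125 → 1/100 → 1/80 → 1/60 → 1/50 → 1/40 → 1/30 → 1/25 → 1/20 → 1/15 → 1/13 → 1/10 → 1/8 → 1/6.

1/6s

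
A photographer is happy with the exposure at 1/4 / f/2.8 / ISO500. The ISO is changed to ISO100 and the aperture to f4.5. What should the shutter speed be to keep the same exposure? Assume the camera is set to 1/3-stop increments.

ISO: 500 → 400 → 320 → 250 → 200 → 160 → 125 → 100 — 2 1/3 stops lower (darker).
Aperture: f/2.8 → f/3.2 → f/3.5 → f/4 → f/4.5 — 1 1/3 stops narrower (darker).
Net change so far: 3 2/3 stops darker. Offset with the shutter speed: 1/4 → 0.3 → 0.4 → 0.5 → 0.6 → 0.8 → 1 → 1.3 → 1.6 → 2 → 2.5 → 3.2.

3.2 s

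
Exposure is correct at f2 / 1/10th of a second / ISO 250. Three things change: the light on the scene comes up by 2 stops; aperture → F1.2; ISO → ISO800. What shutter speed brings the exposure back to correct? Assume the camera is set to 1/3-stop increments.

1/320s

Scene light: 2 stops brighter.
Aperture: f/2 → f/1.8 → f/1.6 → f/1.4 → f/1.2 — 1 1/3 stops larger aperture (brighter).
ISO: 250 → 320 → 400 → 500 → 640 → 800 — 1 2/3 stops higher (brighter).
Net so far: 5 stops brighter. Shutter speed: 1/10 → 1/13 → 1/15 → 1/20 → 1/25 → 1/30 → 1/40 → 1/50 → 1/60 → 1/80 → 1/100 → 1/125 → 1/160 → 1/200 → 1/250 → 1/320.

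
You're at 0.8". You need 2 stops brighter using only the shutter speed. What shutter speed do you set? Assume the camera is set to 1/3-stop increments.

Shutter speed: 0.8 → 1 → 1.3 → 1.6 → 2 → 2.5 → 3.2 — 2 stops longer (brighter).

3.2 s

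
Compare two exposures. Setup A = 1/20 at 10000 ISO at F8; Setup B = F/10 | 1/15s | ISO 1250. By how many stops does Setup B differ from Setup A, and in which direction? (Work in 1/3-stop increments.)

3 1/3 stops darker

Aperture: f/8 → f/9 → f/10 — 2/3 stop smaller aperture (darker).
Shutter speed: 1/20 → 1/15 — 1/3 stop slower (brighter).
ISO: 10000 → 8000 → 6400 → 5000 → 4000 → 3200 → 2500 → 2000 → 1600 → 1250 — 3 stops dropped (darker).
Net: −2/3 +1/3 −3 = −3 1/3 stops.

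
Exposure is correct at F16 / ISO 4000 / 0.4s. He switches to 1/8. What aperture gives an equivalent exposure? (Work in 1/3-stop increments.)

Shutter speed: 0.4 → 0.3 → 1/4 → 1/5 → 1/6 → 1/8 — 1 2/3 stops shorter (darker).
Need 1 2/3 stops brighter from the aperture: f/16 → f/14 → f/13 → f/11 → f/10 → f/9.

f/9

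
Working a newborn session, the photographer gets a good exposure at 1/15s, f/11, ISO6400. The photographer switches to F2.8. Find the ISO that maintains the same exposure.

ISO 400

Aperture: f/11 → f/8 → f/5.6 → f/4 → f/2.8 — 4 stops larger aperture (brighter).
Need 4 stops darker from the ISO: 6400 → 3200 → 1600 → 800 → 400.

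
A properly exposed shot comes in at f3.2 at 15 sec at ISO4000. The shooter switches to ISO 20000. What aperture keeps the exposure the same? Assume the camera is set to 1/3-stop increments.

ISO: 4000 → 5000 → 6400 → 8000 → 10000 → 12800 → 16000 → 20000 — 2 1/3 stops raised (brighter).
Need 2 1/3 stops darker from the aperture: f/3.2 → f/3.5 → f/4 → f/4.5 → f/5 → f/5.6 → f/6.3 → f/7.1.

f/7.1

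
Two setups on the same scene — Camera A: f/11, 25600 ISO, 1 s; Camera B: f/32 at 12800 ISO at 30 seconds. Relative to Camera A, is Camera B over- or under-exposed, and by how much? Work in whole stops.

1 stop brighter

Aperture: f/11 → f/16 → f/22 → f/32 — 3 stops narrower (darker).
Shutter speed: 1 → 2 → 4 → 8 → 15 → 30 — 5 stops longer (brighter).
ISO: 25600 → 12800 — 1 stop lower (darker).
Net: −3 +5 −1 = +1 stop.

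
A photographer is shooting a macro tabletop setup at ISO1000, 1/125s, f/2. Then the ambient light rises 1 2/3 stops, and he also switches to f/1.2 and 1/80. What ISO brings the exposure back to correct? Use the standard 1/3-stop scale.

ISO 80

Scene light: 1 2/3 stops brighter.
Aperture: f/2 → f/1.8 → f/1.6 → f/1.4 → f/1.2 — 1 1/3 stops wider (brighter).
Shutter speed: 1/125 → 1/100 → 1/80 — 2/3 stop longer (brighter).
Net so far: 3 2/3 stops brighter. ISO: 1000 → 800 → 640 → 500 → 400 → 320 → 250 → 200 → 160 → 125 → 100 → 80.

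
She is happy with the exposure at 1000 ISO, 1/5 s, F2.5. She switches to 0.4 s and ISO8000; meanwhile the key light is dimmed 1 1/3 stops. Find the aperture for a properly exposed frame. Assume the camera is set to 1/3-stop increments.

Scene light: 1 1/3 stops darker.
Shutter speed: 1/5 → 1/4 → 0.3 → 0.4 — 1 stop slower (brighter).
ISO: 1000 → 1250 → 1600 → 2000 → 2500 → 3200 → 4000 → 5000 → 6400 → 8000 — 3 stops higher (brighter).
Net so far: 2 2/3 stops brighter. Aperture: f/2.5 → f/2.8 → f/3.2 → f/3.5 → f/4 → f/4.5 → f/5 → f/5.6 → f/6.3.

f/6.3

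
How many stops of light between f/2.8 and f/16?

5 stops

f/2.8 → f/4 → f/5.6 → f/8 → f/11 → f/16 — count the steps: 5 stops.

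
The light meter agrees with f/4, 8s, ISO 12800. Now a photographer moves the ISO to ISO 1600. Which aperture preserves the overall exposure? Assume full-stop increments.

ISO: 12800 → 6400 → 3200 → 1600 — 3 stops lower (darker).
Need 3 stops brighter from the aperture: f/4 → f/2.8 → f/2 → f/1.4.

f/1.4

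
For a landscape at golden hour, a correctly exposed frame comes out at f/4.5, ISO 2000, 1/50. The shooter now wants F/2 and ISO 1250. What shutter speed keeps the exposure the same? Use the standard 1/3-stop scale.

1/160s

Aperture: f/4.5 → f/4 → f/3.5 → f/3.2 → f/2.8 → f/2.5 → f/2.2 → f/2 — 2 1/3 stops opened up (brighter).
ISO: 2000 → 1600 → 1250 — 2/3 stop lower (darker).
Net change so far: 1 2/3 stops brighter. Offset with the shutter speed: 1/50 → 1/60 → 1/80 → 1/100 → 1/125 → 1/160.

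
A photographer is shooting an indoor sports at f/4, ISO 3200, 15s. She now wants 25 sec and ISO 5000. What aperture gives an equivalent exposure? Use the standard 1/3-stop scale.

f/6.3

Shutter speed: 15 → 20 → 25 — 2/3 stop slower (brighter).
ISO: 3200 → 4000 → 5000 — 2/3 stop raised (brighter).
Net change so far: 1 1/3 stops brighter. Offset with the aperture: f/4 → f/4.5 → f/5 → f/5.6 → f/6.3.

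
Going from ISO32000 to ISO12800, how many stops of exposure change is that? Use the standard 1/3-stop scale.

1 1/3 stops

32000 → 25600 → 20000 → 16000 → 12800 — count the steps: 4 third-stops = 1 1/3 stops.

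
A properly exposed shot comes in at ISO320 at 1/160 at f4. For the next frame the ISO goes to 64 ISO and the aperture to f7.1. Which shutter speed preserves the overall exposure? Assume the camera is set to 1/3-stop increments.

1/10s

ISO: 320 → 250 → 200 → 160 → 125 → 100 → 80 → 64 — 2 1/3 stops dropped (darker).
Aperture: f/4 → f/4.5 → f/5 → f/5.6 → f/6.3 → f/7.1 — 1 2/3 stops stopped down (darker).
Net change so far: 4 stops darker. Offset with the shutter speed: 1/160 → 1/125 → 1/100 → 1/80 → 1/60 → 1/50 → 1/40 → 1/30 → 1/25 → 1/20 → 1/15 → 1/13 → 1/10.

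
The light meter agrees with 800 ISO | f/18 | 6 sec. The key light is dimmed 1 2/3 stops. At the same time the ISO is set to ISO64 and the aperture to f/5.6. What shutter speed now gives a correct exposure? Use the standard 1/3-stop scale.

25 s

Scene light: 1 2/3 stops darker.
ISO: 800 → 640 → 500 → 400 → 320 → 250 → 200 → 160 → 125 → 100 → 80 → 64 — 3 2/3 stops dropped (darker).
Aperture: f/18 → f/16 → f/14 → f/13 → f/11 → f/10 → f/9 → f/8 → f/7.1 → f/6.3 → f/5.6 — 3 1/3 stops wider (brighter).
Net so far: 2 stops darker. Shutter speed: 6 → 8 → 10 → 13 → 15 → 20 → 25.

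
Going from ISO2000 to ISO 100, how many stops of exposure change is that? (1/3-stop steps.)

4 1/3 stops

2000 → 1600 → 1250 → 1000 → 800 → 640 → 500 → 400 → 320 → 250 → 200 → 160 → 125 → 100 — count the steps: 13 third-stops = 4 1/3 stops.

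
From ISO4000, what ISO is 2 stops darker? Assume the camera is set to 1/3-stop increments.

ISO 1000

ISO: 4000 → 3200 → 2500 → 2000 → 1600 → 1250 → 1000 — 2 stops lower (darker).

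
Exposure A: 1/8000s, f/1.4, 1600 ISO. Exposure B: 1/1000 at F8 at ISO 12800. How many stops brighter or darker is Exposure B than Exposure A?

Aperture: f/1.4 → f/2 → f/2.8 → f/4 → f/5.6 → f/8 — 5 stops stopped down (darker).
Shutter speed: 1/8000 → 1/4000 → 1/2000 → 1/1000 — 3 stops longer (brighter).
ISO: 1600 → 3200 → 6400 → 12800 — 3 stops higher (brighter).
Net: −5 +3 +3 = +1 stop.

1 stop brighter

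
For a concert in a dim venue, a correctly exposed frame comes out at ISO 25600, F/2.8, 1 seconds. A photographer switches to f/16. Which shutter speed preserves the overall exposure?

Aperture: f/2.8 → f/4 → f/5.6 → f/8 → f/11 → f/16 — 5 stops smaller aperture (darker).
Need 5 stops brighter from the shutter speed: 1 → 2 → 4 → 8 → 15 → 30.

30 s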